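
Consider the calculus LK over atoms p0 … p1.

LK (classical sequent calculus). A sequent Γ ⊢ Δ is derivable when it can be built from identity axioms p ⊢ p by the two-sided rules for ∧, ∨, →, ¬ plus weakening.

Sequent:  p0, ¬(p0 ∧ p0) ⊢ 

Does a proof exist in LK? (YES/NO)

Derivation trace:
[¬L] p0, ¬(p0 ∧ p0) ⊢ 
  [∧R] p0 ⊢ (p0 ∧ p0)
    [Ax] p0 ⊢ p0
    [Ax] p0 ⊢ p0

Result: YES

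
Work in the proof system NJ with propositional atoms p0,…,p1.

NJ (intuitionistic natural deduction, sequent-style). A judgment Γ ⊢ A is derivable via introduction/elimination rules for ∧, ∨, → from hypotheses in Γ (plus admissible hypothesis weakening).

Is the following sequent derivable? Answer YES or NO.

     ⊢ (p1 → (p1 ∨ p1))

Derivation trace:
[→I]  ⊢ (p1 → (p1 ∨ p1))
  [∨I₁] p1 ⊢ (p1 ∨ p1)
    [Ax] p1 ⊢ p1

Result: YES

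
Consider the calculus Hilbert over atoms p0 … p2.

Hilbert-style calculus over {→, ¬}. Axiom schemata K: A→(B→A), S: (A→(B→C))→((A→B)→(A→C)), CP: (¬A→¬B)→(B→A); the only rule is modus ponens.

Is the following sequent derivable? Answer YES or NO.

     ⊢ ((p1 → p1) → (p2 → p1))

Truth-table refutation:
  v=000: Γ:[] Δ:[((p1 → p1) → (p2 → p1))=T] refutes=False
  v=001: Γ:[] Δ:[((p1 → p1) → (p2 → p1))=F] refutes=True  ← countermodel

Result: NO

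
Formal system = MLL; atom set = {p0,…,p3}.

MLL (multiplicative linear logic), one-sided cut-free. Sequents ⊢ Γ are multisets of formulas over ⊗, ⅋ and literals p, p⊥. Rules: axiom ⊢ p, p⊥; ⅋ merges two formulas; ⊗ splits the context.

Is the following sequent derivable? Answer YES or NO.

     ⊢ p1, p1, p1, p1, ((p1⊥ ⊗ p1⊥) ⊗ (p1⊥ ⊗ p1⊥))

Derivation (root first):
[⊗]  ⊢ p1, p1, p1, p1, ((p1⊥ ⊗ p1⊥) ⊗ (p1⊥ ⊗ p1⊥))
  [⊗]  ⊢ p1, p1, (p1⊥ ⊗ p1⊥)
    [Ax]  ⊢ p1, p1⊥
    [Ax]  ⊢ p1, p1⊥
  [⊗]  ⊢ p1, p1, (p1⊥ ⊗ p1⊥)
    [Ax]  ⊢ p1, p1⊥
    [Ax]  ⊢ p1, p1⊥

Result: YES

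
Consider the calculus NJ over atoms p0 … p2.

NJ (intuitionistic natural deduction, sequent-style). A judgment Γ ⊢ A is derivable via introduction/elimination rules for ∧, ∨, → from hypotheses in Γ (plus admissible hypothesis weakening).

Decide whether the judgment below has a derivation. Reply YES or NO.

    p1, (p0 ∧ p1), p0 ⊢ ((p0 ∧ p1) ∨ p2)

Derivation trace:
[∨I₁] p1, (p0 ∧ p1), p0 ⊢ ((p0 ∧ p1) ∨ p2)
  [∧I] p1, (p0 ∧ p1), p0 ⊢ (p0 ∧ p1)
    [Wk] p0, (p0 ∧ p1) ⊢ p0
      [Ax] p0 ⊢ p0
    [Ax] p1 ⊢ p1

Result: YES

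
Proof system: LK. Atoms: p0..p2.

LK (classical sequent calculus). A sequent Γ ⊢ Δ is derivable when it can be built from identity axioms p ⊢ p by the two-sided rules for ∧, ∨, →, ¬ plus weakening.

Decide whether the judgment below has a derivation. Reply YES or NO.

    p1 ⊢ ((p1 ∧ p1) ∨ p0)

Derivation (root first):
[∨R] p1 ⊢ ((p1 ∧ p1) ∨ p0)
  [WR] p1 ⊢ (p1 ∧ p1), p0
    [∧R] p1 ⊢ (p1 ∧ p1)
      [Ax] p1 ⊢ p1
      [Ax] p1 ⊢ p1

Result: YES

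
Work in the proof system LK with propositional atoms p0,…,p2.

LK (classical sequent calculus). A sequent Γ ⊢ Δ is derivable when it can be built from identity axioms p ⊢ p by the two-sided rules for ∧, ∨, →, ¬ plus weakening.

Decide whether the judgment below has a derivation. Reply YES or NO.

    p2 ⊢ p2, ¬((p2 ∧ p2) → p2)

Derivation (root first):
[¬R] p2 ⊢ p2, ¬((p2 ∧ p2) → p2)
  [→L] p2, ((p2 ∧ p2) → p2) ⊢ p2
    [∧R] p2 ⊢ (p2 ∧ p2)
      [Ax] p2 ⊢ p2
      [Ax] p2 ⊢ p2
    [Ax] p2 ⊢ p2

Result: YES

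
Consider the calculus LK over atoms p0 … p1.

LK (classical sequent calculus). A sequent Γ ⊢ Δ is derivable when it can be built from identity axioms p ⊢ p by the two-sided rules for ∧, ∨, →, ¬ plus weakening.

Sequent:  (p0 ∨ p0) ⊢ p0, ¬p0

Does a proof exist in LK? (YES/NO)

Proof tree:
[¬R] (p0 ∨ p0) ⊢ p0, ¬p0
  [WL] (p0 ∨ p0), p0 ⊢ p0
    [∨L] (p0 ∨ p0) ⊢ p0
      [Ax] p0 ⊢ p0
      [Ax] p0 ⊢ p0

Result: YES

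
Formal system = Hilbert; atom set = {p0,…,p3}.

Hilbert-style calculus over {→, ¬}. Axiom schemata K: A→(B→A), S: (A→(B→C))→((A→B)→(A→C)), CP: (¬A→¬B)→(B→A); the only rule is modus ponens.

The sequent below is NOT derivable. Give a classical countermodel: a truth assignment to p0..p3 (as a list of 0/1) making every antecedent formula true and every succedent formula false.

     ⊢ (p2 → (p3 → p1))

Search for a countermodel by truth-table:
  v=0000: Γ:[] Δ:[(p2 → (p3 → p1))=T] refutes=False
  v=0001: Γ:[] Δ:[(p2 → (p3 → p1))=T] refutes=False
  v=0010: Γ:[] Δ:[(p2 → (p3 → p1))=T] refutes=False
  v=0011: Γ:[] Δ:[(p2 → (p3 → p1))=F] refutes=True  ← countermodel

Result: [0, 0, 1, 1]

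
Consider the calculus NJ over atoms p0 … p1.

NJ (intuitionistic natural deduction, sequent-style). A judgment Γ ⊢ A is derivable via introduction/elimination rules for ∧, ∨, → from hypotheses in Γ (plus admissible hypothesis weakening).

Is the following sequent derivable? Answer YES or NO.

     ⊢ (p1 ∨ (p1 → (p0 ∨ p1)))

Proof tree:
[∨I₂]  ⊢ (p1 ∨ (p1 → (p0 ∨ p1)))
  [→I]  ⊢ (p1 → (p0 ∨ p1))
    [∨I₂] p1 ⊢ (p0 ∨ p1)
      [Ax] p1 ⊢ p1

Result: YES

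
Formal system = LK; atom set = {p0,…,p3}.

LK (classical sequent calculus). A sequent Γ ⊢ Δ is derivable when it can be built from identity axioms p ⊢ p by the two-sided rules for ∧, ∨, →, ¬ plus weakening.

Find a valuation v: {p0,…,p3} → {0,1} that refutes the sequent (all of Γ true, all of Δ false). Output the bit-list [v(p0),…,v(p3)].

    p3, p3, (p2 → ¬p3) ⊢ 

Truth-table refutation:
  v=0000: Γ:[p3=F, p3=F, (p2 → ¬p3)=T] Δ:[] refutes=False
  v=0001: Γ:[p3=T, p3=T, (p2 → ¬p3)=T] Δ:[] refutes=True  ← countermodel

Result: [0, 0, 0, 1]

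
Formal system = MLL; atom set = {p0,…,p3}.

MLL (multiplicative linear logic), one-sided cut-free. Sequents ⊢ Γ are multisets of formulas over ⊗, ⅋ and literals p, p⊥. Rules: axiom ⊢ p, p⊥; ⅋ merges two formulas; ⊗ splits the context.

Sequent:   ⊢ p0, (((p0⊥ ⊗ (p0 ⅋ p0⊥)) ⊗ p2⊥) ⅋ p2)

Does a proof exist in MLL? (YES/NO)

Proof tree:
[⅋]  ⊢ p0, (((p0⊥ ⊗ (p0 ⅋ p0⊥)) ⊗ p2⊥) ⅋ p2)
  [⊗]  ⊢ p0, p2, ((p0⊥ ⊗ (p0 ⅋ p0⊥)) ⊗ p2⊥)
    [⊗]  ⊢ p0, (p0⊥ ⊗ (p0 ⅋ p0⊥))
      [Ax]  ⊢ p0, p0⊥
      [⅋]  ⊢ (p0 ⅋ p0⊥)
        [Ax]  ⊢ p0, p0⊥
    [Ax]  ⊢ p2, p2⊥

Result: YES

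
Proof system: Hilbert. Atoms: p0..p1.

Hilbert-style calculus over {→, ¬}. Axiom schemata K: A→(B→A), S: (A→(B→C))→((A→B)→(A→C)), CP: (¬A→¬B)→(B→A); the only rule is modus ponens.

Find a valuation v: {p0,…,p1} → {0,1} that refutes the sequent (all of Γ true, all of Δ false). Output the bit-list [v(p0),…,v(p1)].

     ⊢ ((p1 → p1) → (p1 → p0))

Enumerate valuations to refute Γ ⊢ Δ:
  v=00: Γ:[] Δ:[((p1 → p1) → (p1 → p0))=T] refutes=False
  v=01: Γ:[] Δ:[((p1 → p1) → (p1 → p0))=F] refutes=True  ← countermodel

Result: [0, 1]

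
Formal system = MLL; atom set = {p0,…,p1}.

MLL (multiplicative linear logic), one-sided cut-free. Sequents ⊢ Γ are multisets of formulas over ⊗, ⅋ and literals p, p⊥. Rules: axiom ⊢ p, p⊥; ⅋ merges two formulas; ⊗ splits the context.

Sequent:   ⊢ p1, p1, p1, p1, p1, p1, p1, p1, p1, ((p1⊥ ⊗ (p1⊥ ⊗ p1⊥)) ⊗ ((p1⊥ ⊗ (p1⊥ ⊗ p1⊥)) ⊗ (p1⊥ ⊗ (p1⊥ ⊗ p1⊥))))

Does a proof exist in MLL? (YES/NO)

Derivation (root first):
[⊗]  ⊢ p1, p1, p1, p1, p1, p1, p1, p1, p1, ((p1⊥ ⊗ (p1⊥ ⊗ p1⊥)) ⊗ ((p1⊥ ⊗ (p1⊥ ⊗ p1⊥)) ⊗ (p1⊥ ⊗ (p1⊥ ⊗ p1⊥))))
  [⊗]  ⊢ p1, p1, p1, (p1⊥ ⊗ (p1⊥ ⊗ p1⊥))
    [Ax]  ⊢ p1, p1⊥
    [⊗]  ⊢ p1, p1, (p1⊥ ⊗ p1⊥)
      [Ax]  ⊢ p1, p1⊥
      [Ax]  ⊢ p1, p1⊥
  [⊗]  ⊢ p1, p1, p1, p1, p1, p1, ((p1⊥ ⊗ (p1⊥ ⊗ p1⊥)) ⊗ (p1⊥ ⊗ (p1⊥ ⊗ p1⊥)))
    [⊗]  ⊢ p1, p1, p1, (p1⊥ ⊗ (p1⊥ ⊗ p1⊥))
      [Ax]  ⊢ p1, p1⊥
      [⊗]  ⊢ p1, p1, (p1⊥ ⊗ p1⊥)
        [Ax]  ⊢ p1, p1⊥
        [Ax]  ⊢ p1, p1⊥
    [⊗]  ⊢ p1, p1, p1, (p1⊥ ⊗ (p1⊥ ⊗ p1⊥))
      [Ax]  ⊢ p1, p1⊥
      [⊗]  ⊢ p1, p1, (p1⊥ ⊗ p1⊥)
        [Ax]  ⊢ p1, p1⊥
        [Ax]  ⊢ p1, p1⊥

Result: YES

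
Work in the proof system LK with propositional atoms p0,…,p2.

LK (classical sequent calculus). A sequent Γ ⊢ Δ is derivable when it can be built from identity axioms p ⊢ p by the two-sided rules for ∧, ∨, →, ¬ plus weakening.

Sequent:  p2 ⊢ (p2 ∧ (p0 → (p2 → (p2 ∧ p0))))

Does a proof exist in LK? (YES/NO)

Proof tree:
[∧R] p2 ⊢ (p2 ∧ (p0 → (p2 → (p2 ∧ p0))))
  [Ax] p2 ⊢ p2
  [→R]  ⊢ (p0 → (p2 → (p2 ∧ p0)))
    [→R] p0 ⊢ (p2 → (p2 ∧ p0))
      [∧R] p2, p0 ⊢ (p2 ∧ p0)
        [Ax] p2 ⊢ p2
        [Ax] p0 ⊢ p0

Result: YES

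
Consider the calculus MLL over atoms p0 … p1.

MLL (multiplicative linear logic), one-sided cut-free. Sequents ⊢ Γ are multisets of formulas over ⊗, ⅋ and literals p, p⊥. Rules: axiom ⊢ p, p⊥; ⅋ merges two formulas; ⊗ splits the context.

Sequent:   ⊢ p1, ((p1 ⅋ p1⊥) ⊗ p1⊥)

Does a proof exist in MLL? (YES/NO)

Proof tree:
[⊗]  ⊢ p1, ((p1 ⅋ p1⊥) ⊗ p1⊥)
  [⅋]  ⊢ (p1 ⅋ p1⊥)
    [Ax]  ⊢ p1, p1⊥
  [Ax]  ⊢ p1, p1⊥

Result: YES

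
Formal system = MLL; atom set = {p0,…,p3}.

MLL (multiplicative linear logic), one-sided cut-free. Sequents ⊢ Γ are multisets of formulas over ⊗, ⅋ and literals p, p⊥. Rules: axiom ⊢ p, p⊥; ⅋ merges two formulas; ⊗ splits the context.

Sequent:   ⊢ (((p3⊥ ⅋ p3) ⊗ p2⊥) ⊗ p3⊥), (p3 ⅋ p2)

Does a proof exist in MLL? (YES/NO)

Proof tree:
[⅋]  ⊢ (((p3⊥ ⅋ p3) ⊗ p2⊥) ⊗ p3⊥), (p3 ⅋ p2)
  [⊗]  ⊢ p2, p3, (((p3⊥ ⅋ p3) ⊗ p2⊥) ⊗ p3⊥)
    [⊗]  ⊢ p2, ((p3⊥ ⅋ p3) ⊗ p2⊥)
      [⅋]  ⊢ (p3⊥ ⅋ p3)
        [Ax]  ⊢ p3, p3⊥
      [Ax]  ⊢ p2, p2⊥
    [Ax]  ⊢ p3, p3⊥

Result: YES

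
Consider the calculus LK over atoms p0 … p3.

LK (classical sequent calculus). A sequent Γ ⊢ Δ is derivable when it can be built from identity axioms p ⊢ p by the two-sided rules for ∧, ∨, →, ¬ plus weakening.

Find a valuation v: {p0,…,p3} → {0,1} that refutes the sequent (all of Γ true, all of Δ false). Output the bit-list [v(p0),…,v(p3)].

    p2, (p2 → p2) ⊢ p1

Search for a countermodel by truth-table:
  v=0000: Γ:[p2=F, (p2 → p2)=T] Δ:[p1=F] refutes=False
  v=0001: Γ:[p2=F, (p2 → p2)=T] Δ:[p1=F] refutes=False
  v=0010: Γ:[p2=T, (p2 → p2)=T] Δ:[p1=F] refutes=True  ← countermodel

Result: [0, 0, 1, 0]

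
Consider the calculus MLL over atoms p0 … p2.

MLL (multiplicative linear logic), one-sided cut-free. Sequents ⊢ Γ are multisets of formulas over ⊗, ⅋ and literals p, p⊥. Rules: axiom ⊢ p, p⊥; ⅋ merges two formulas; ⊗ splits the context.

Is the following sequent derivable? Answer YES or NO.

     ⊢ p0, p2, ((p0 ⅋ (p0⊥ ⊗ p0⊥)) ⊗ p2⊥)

Derivation (root first):
[⊗]  ⊢ p0, p2, ((p0 ⅋ (p0⊥ ⊗ p0⊥)) ⊗ p2⊥)
  [⅋]  ⊢ p0, (p0 ⅋ (p0⊥ ⊗ p0⊥))
    [⊗]  ⊢ p0, p0, (p0⊥ ⊗ p0⊥)
      [Ax]  ⊢ p0, p0⊥
      [Ax]  ⊢ p0, p0⊥
  [Ax]  ⊢ p2, p2⊥

Result: YES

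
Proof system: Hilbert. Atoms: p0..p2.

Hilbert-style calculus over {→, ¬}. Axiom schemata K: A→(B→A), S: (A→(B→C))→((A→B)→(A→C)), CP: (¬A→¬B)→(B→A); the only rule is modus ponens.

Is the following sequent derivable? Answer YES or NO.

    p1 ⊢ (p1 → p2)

Search for a countermodel by truth-table:
  v=000: Γ:[p1=F] Δ:[(p1 → p2)=T] refutes=False
  v=001: Γ:[p1=F] Δ:[(p1 → p2)=T] refutes=False
  v=010: Γ:[p1=T] Δ:[(p1 → p2)=F] refutes=True  ← countermodel

Result: NO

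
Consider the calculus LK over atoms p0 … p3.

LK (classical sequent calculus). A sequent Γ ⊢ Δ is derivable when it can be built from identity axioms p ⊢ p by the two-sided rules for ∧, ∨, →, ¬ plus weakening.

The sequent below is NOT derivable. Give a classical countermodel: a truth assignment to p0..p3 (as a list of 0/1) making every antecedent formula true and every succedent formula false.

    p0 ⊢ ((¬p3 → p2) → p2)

Search for a countermodel by truth-table:
  v=0000: Γ:[p0=F] Δ:[((¬p3 → p2) → p2)=T] refutes=False
  v=0001: Γ:[p0=F] Δ:[((¬p3 → p2) → p2)=F] refutes=False
  v=0010: Γ:[p0=F] Δ:[((¬p3 → p2) → p2)=T] refutes=False
  v=0011: Γ:[p0=F] Δ:[((¬p3 → p2) → p2)=T] refutes=False
  v=0100: Γ:[p0=F] Δ:[((¬p3 → p2) → p2)=T] refutes=False
  v=0101: Γ:[p0=F] Δ:[((¬p3 → p2) → p2)=F] refutes=False
  v=0110: Γ:[p0=F] Δ:[((¬p3 → p2) → p2)=T] refutes=False
  v=0111: Γ:[p0=F] Δ:[((¬p3 → p2) → p2)=T] refutes=False
  v=1000: Γ:[p0=T] Δ:[((¬p3 → p2) → p2)=T] refutes=False
  v=1001: Γ:[p0=T] Δ:[((¬p3 → p2) → p2)=F] refutes=True  ← countermodel

Result: [1, 0, 0, 1]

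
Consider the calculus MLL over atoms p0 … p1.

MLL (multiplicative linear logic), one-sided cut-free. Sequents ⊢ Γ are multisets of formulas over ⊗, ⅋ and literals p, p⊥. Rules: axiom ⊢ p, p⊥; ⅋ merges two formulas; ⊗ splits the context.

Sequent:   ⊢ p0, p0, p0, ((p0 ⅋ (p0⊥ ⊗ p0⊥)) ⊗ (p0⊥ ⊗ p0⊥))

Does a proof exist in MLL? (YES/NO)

Derivation trace:
[⊗]  ⊢ p0, p0, p0, ((p0 ⅋ (p0⊥ ⊗ p0⊥)) ⊗ (p0⊥ ⊗ p0⊥))
  [⅋]  ⊢ p0, (p0 ⅋ (p0⊥ ⊗ p0⊥))
    [⊗]  ⊢ p0, p0, (p0⊥ ⊗ p0⊥)
      [Ax]  ⊢ p0, p0⊥
      [Ax]  ⊢ p0, p0⊥
  [⊗]  ⊢ p0, p0, (p0⊥ ⊗ p0⊥)
    [Ax]  ⊢ p0, p0⊥
    [Ax]  ⊢ p0, p0⊥

Result: YES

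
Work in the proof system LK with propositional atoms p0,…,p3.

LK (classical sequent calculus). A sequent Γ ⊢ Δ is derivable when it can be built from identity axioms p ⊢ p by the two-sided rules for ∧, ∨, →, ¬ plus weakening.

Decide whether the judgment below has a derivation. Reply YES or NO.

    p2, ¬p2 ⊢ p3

Proof tree:
[¬L] p2, ¬p2 ⊢ p3
  [WR] p2 ⊢ p2, p3
    [Ax] p2 ⊢ p2

Result: YES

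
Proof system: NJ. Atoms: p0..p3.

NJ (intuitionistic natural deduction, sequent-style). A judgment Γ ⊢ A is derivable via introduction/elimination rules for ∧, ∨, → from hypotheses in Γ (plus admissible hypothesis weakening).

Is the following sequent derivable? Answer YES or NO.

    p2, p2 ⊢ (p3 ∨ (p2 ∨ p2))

Proof tree:
[∨I₂] p2, p2 ⊢ (p3 ∨ (p2 ∨ p2))
  [∨I₂] p2, p2 ⊢ (p2 ∨ p2)
    [Wk] p2, p2 ⊢ p2
      [Ax] p2 ⊢ p2

Result: YES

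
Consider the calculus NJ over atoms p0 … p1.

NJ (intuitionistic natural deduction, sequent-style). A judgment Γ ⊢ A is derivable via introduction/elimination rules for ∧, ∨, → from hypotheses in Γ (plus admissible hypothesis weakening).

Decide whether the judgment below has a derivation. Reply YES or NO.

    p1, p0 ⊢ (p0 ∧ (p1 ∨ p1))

Proof tree:
[∧I] p1, p0 ⊢ (p0 ∧ (p1 ∨ p1))
  [Ax] p0 ⊢ p0
  [∨I₂] p1 ⊢ (p1 ∨ p1)
    [Ax] p1 ⊢ p1

Result: YES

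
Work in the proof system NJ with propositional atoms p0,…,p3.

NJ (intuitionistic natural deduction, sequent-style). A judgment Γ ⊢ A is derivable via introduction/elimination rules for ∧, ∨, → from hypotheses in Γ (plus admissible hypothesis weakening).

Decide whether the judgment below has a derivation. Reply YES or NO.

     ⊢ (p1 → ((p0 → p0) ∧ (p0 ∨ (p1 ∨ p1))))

Proof tree:
[→I]  ⊢ (p1 → ((p0 → p0) ∧ (p0 ∨ (p1 ∨ p1))))
  [∧I] p1 ⊢ ((p0 → p0) ∧ (p0 ∨ (p1 ∨ p1)))
    [→I]  ⊢ (p0 → p0)
      [Ax] p0 ⊢ p0
    [∨I₂] p1 ⊢ (p0 ∨ (p1 ∨ p1))
      [∨I₁] p1 ⊢ (p1 ∨ p1)
        [Ax] p1 ⊢ p1

Result: YES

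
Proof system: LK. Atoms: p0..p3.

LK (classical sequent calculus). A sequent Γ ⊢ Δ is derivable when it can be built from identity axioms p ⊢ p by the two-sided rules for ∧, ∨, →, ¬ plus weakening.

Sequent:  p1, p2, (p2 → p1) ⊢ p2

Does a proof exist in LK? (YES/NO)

Derivation (root first):
[→L] p1, p2, (p2 → p1) ⊢ p2
  [WL] p2, p1 ⊢ p2
    [Ax] p2 ⊢ p2
  [WL] p2, p1 ⊢ p2
    [Ax] p2 ⊢ p2

Result: YES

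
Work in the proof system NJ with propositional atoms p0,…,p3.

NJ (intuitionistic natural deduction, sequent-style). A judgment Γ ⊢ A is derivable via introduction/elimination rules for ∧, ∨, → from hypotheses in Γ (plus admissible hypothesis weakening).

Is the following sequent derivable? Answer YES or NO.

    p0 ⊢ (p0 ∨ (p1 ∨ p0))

Proof tree:
[∨I₂] p0 ⊢ (p0 ∨ (p1 ∨ p0))
  [∨I₂] p0 ⊢ (p1 ∨ p0)
    [Ax] p0 ⊢ p0

Result: YES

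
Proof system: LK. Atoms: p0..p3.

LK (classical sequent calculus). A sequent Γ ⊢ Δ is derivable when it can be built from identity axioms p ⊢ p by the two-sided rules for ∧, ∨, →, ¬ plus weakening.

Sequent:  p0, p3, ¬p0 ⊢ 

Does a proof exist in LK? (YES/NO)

Derivation trace:
[¬L] p0, p3, ¬p0 ⊢ 
  [WL] p0, p3 ⊢ p0
    [Ax] p0 ⊢ p0

Result: YES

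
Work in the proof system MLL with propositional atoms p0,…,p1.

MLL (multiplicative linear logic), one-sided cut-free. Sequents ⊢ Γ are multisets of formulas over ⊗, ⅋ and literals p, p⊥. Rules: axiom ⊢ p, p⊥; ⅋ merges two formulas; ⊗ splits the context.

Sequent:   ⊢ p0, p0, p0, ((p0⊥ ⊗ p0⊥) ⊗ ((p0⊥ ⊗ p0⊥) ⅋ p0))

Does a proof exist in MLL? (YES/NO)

Proof tree:
[⊗]  ⊢ p0, p0, p0, ((p0⊥ ⊗ p0⊥) ⊗ ((p0⊥ ⊗ p0⊥) ⅋ p0))
  [⊗]  ⊢ p0, p0, (p0⊥ ⊗ p0⊥)
    [Ax]  ⊢ p0, p0⊥
    [Ax]  ⊢ p0, p0⊥
  [⅋]  ⊢ p0, ((p0⊥ ⊗ p0⊥) ⅋ p0)
    [⊗]  ⊢ p0, p0, (p0⊥ ⊗ p0⊥)
      [Ax]  ⊢ p0, p0⊥
      [Ax]  ⊢ p0, p0⊥

Result: YES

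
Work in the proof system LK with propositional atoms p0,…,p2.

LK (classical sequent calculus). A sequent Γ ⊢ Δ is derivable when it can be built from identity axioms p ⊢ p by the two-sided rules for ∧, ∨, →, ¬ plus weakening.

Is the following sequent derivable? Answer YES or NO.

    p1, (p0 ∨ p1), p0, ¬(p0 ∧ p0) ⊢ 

Proof tree:
[¬L] p1, (p0 ∨ p1), p0, ¬(p0 ∧ p0) ⊢ 
  [∧R] p1, (p0 ∨ p1), p0 ⊢ (p0 ∧ p0)
    [∨L] p0, (p0 ∨ p1) ⊢ p0
      [Ax] p0 ⊢ p0
      [WL] p0, p1 ⊢ p0
        [Ax] p0 ⊢ p0
    [WL] p0, p1 ⊢ p0
      [Ax] p0 ⊢ p0

Result: YES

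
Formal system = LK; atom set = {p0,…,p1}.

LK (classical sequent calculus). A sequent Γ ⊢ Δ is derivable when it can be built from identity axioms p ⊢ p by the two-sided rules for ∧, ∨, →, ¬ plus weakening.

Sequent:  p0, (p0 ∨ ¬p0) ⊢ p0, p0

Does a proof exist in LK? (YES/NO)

Proof tree:
[WR] p0, (p0 ∨ ¬p0) ⊢ p0, p0
  [∨L] p0, (p0 ∨ ¬p0) ⊢ p0
    [Ax] p0 ⊢ p0
    [¬L] p0, ¬p0 ⊢ 
      [Ax] p0 ⊢ p0

Result: YES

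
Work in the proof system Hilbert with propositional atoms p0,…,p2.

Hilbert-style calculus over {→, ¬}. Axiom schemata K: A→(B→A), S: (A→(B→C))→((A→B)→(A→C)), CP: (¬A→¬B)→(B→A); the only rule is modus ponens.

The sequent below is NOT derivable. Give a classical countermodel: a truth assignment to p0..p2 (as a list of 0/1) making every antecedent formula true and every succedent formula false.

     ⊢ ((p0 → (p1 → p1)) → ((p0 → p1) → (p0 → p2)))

Search for a countermodel by truth-table:
  v=000: Γ:[] Δ:[((p0 → (p1 → p1)) → ((p0 → p1) → (p0 → p2)))=T] refutes=False
  v=001: Γ:[] Δ:[((p0 → (p1 → p1)) → ((p0 → p1) → (p0 → p2)))=T] refutes=False
  v=010: Γ:[] Δ:[((p0 → (p1 → p1)) → ((p0 → p1) → (p0 → p2)))=T] refutes=False
  v=011: Γ:[] Δ:[((p0 → (p1 → p1)) → ((p0 → p1) → (p0 → p2)))=T] refutes=False
  v=100: Γ:[] Δ:[((p0 → (p1 → p1)) → ((p0 → p1) → (p0 → p2)))=T] refutes=False
  v=101: Γ:[] Δ:[((p0 → (p1 → p1)) → ((p0 → p1) → (p0 → p2)))=T] refutes=False
  v=110: Γ:[] Δ:[((p0 → (p1 → p1)) → ((p0 → p1) → (p0 → p2)))=F] refutes=True  ← countermodel

Result: [1, 1, 0]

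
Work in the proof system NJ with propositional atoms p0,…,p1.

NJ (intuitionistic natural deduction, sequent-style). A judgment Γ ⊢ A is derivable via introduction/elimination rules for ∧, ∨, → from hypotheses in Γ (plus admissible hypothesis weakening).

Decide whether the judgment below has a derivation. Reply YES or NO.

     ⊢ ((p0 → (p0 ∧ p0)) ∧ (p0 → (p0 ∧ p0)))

Derivation (root first):
[∧I]  ⊢ ((p0 → (p0 ∧ p0)) ∧ (p0 → (p0 ∧ p0)))
  [→I]  ⊢ (p0 → (p0 ∧ p0))
    [∧I] p0 ⊢ (p0 ∧ p0)
      [Ax] p0 ⊢ p0
      [Ax] p0 ⊢ p0
  [→I]  ⊢ (p0 → (p0 ∧ p0))
    [∧I] p0 ⊢ (p0 ∧ p0)
      [Ax] p0 ⊢ p0
      [Ax] p0 ⊢ p0

Result: YES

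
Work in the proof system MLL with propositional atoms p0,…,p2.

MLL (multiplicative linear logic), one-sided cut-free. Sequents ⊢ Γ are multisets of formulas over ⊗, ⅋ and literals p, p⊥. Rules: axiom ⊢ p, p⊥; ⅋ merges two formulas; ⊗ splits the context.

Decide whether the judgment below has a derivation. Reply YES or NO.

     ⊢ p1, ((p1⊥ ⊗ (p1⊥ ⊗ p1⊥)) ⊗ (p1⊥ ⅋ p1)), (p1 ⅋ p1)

Derivation trace:
[⅋]  ⊢ p1, ((p1⊥ ⊗ (p1⊥ ⊗ p1⊥)) ⊗ (p1⊥ ⅋ p1)), (p1 ⅋ p1)
  [⊗]  ⊢ p1, p1, p1, ((p1⊥ ⊗ (p1⊥ ⊗ p1⊥)) ⊗ (p1⊥ ⅋ p1))
    [⊗]  ⊢ p1, p1, p1, (p1⊥ ⊗ (p1⊥ ⊗ p1⊥))
      [Ax]  ⊢ p1, p1⊥
      [⊗]  ⊢ p1, p1, (p1⊥ ⊗ p1⊥)
        [Ax]  ⊢ p1, p1⊥
        [Ax]  ⊢ p1, p1⊥
    [⅋]  ⊢ (p1⊥ ⅋ p1)
      [Ax]  ⊢ p1, p1⊥

Result: YES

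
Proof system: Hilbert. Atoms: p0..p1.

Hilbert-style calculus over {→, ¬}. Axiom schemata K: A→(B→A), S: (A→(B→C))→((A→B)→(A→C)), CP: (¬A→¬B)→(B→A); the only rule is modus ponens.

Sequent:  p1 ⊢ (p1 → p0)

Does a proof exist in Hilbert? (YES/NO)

Search for a countermodel by truth-table:
  v=00: Γ:[p1=F] Δ:[(p1 → p0)=T] refutes=False
  v=01: Γ:[p1=T] Δ:[(p1 → p0)=F] refutes=True  ← countermodel

Result: NO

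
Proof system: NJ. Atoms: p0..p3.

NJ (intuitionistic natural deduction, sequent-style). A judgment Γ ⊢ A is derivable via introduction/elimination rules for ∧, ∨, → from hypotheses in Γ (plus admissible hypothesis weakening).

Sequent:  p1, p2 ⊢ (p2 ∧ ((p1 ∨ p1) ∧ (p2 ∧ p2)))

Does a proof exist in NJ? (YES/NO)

Derivation (root first):
[∧I] p1, p2 ⊢ (p2 ∧ ((p1 ∨ p1) ∧ (p2 ∧ p2)))
  [Ax] p2 ⊢ p2
  [∧I] p1, p2 ⊢ ((p1 ∨ p1) ∧ (p2 ∧ p2))
    [∨I₂] p1 ⊢ (p1 ∨ p1)
      [Ax] p1 ⊢ p1
    [∧I] p2 ⊢ (p2 ∧ p2)
      [Ax] p2 ⊢ p2
      [Ax] p2 ⊢ p2

Result: YES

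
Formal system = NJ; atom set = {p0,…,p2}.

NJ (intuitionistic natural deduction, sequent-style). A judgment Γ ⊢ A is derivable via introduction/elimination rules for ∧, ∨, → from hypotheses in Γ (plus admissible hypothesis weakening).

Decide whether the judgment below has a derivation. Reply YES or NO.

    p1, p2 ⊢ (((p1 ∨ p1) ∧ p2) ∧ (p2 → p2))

Proof tree:
[∧I] p1, p2 ⊢ (((p1 ∨ p1) ∧ p2) ∧ (p2 → p2))
  [∧I] p1, p2 ⊢ ((p1 ∨ p1) ∧ p2)
    [∨I₁] p1 ⊢ (p1 ∨ p1)
      [Ax] p1 ⊢ p1
    [Ax] p2 ⊢ p2
  [→I]  ⊢ (p2 → p2)
    [Ax] p2 ⊢ p2

Result: YES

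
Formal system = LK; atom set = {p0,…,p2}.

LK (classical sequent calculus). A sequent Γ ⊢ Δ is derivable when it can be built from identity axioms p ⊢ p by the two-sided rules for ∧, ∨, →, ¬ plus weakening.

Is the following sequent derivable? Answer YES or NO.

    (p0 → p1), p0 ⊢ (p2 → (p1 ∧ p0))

Derivation trace:
[→R] (p0 → p1), p0 ⊢ (p2 → (p1 ∧ p0))
  [∧R] p2, (p0 → p1), p0 ⊢ (p1 ∧ p0)
    [→L] p0, (p0 → p1) ⊢ p1
      [Ax] p0 ⊢ p0
      [Ax] p1 ⊢ p1
    [WL] p0, p2 ⊢ p0
      [Ax] p0 ⊢ p0

Result: YES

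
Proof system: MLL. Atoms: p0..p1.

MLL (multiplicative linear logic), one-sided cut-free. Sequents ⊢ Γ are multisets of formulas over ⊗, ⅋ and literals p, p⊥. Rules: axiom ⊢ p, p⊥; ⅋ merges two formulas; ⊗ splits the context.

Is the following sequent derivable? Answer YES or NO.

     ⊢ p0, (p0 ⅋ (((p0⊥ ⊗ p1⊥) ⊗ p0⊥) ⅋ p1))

Derivation trace:
[⅋]  ⊢ p0, (p0 ⅋ (((p0⊥ ⊗ p1⊥) ⊗ p0⊥) ⅋ p1))
  [⅋]  ⊢ p0, p0, (((p0⊥ ⊗ p1⊥) ⊗ p0⊥) ⅋ p1)
    [⊗]  ⊢ p0, p1, p0, ((p0⊥ ⊗ p1⊥) ⊗ p0⊥)
      [⊗]  ⊢ p0, p1, (p0⊥ ⊗ p1⊥)
        [Ax]  ⊢ p0, p0⊥
        [Ax]  ⊢ p1, p1⊥
      [Ax]  ⊢ p0, p0⊥

Result: YES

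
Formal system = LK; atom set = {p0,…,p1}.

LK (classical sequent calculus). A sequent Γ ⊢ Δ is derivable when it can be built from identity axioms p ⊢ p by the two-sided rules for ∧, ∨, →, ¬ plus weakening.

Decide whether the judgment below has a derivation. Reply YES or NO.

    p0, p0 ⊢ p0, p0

Derivation trace:
[WL] p0, p0 ⊢ p0, p0
  [WR] p0 ⊢ p0, p0
    [Ax] p0 ⊢ p0

Result: YES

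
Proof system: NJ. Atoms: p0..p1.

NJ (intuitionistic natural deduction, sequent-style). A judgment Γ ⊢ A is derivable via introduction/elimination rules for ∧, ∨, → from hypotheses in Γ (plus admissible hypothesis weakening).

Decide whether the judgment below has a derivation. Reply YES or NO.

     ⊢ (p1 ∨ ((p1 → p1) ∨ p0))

Derivation (root first):
[∨I₂]  ⊢ (p1 ∨ ((p1 → p1) ∨ p0))
  [∨I₁]  ⊢ ((p1 → p1) ∨ p0)
    [→I]  ⊢ (p1 → p1)
      [Ax] p1 ⊢ p1

Result: YES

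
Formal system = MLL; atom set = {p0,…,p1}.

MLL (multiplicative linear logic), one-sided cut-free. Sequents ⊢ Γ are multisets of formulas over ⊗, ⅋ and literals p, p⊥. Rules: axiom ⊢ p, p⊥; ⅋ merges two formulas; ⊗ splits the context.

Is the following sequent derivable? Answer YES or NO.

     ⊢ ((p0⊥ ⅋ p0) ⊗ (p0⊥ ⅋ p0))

Proof tree:
[⊗]  ⊢ ((p0⊥ ⅋ p0) ⊗ (p0⊥ ⅋ p0))
  [⅋]  ⊢ (p0⊥ ⅋ p0)
    [Ax]  ⊢ p0, p0⊥
  [⅋]  ⊢ (p0⊥ ⅋ p0)
    [Ax]  ⊢ p0, p0⊥

Result: YES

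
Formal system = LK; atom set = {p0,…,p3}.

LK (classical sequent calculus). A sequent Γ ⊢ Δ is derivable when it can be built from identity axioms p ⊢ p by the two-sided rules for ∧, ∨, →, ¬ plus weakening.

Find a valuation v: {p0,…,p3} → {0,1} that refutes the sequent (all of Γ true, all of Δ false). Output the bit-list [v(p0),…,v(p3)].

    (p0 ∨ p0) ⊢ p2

Search for a countermodel by truth-table:
  v=0000: Γ:[(p0 ∨ p0)=F] Δ:[p2=F] refutes=False
  v=0001: Γ:[(p0 ∨ p0)=F] Δ:[p2=F] refutes=False
  v=0010: Γ:[(p0 ∨ p0)=F] Δ:[p2=T] refutes=False
  v=0011: Γ:[(p0 ∨ p0)=F] Δ:[p2=T] refutes=False
  v=0100: Γ:[(p0 ∨ p0)=F] Δ:[p2=F] refutes=False
  v=0101: Γ:[(p0 ∨ p0)=F] Δ:[p2=F] refutes=False
  v=0110: Γ:[(p0 ∨ p0)=F] Δ:[p2=T] refutes=False
  v=0111: Γ:[(p0 ∨ p0)=F] Δ:[p2=T] refutes=False
  v=1000: Γ:[(p0 ∨ p0)=T] Δ:[p2=F] refutes=True  ← countermodel

Result: [1, 0, 0, 0]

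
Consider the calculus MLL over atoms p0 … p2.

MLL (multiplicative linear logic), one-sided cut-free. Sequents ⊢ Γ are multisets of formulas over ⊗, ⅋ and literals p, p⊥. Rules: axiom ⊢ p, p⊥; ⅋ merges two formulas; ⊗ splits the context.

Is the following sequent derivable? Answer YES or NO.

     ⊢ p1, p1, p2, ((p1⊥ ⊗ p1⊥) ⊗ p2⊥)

Derivation (root first):
[⊗]  ⊢ p1, p1, p2, ((p1⊥ ⊗ p1⊥) ⊗ p2⊥)
  [⊗]  ⊢ p1, p1, (p1⊥ ⊗ p1⊥)
    [Ax]  ⊢ p1, p1⊥
    [Ax]  ⊢ p1, p1⊥
  [Ax]  ⊢ p2, p2⊥

Result: YES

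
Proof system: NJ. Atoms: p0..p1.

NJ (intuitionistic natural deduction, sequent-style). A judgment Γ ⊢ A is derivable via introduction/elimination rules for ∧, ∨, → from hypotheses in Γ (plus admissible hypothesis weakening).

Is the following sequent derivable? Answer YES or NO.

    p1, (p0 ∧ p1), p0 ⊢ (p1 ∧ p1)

Derivation trace:
[Wk] p1, (p0 ∧ p1), p0 ⊢ (p1 ∧ p1)
  [∧I] p1, (p0 ∧ p1) ⊢ (p1 ∧ p1)
    [Wk] p1, (p0 ∧ p1) ⊢ p1
      [Ax] p1 ⊢ p1
    [Wk] p1, (p0 ∧ p1) ⊢ p1
      [Ax] p1 ⊢ p1

Result: YES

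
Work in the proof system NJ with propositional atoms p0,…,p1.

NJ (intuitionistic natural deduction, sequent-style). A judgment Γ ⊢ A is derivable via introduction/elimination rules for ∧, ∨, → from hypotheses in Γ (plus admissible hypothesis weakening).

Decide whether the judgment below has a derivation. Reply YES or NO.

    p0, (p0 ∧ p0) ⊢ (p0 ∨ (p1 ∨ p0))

Derivation trace:
[∨I₂] p0, (p0 ∧ p0) ⊢ (p0 ∨ (p1 ∨ p0))
  [∨I₂] p0, (p0 ∧ p0) ⊢ (p1 ∨ p0)
    [Wk] p0, (p0 ∧ p0) ⊢ p0
      [Ax] p0 ⊢ p0

Result: YES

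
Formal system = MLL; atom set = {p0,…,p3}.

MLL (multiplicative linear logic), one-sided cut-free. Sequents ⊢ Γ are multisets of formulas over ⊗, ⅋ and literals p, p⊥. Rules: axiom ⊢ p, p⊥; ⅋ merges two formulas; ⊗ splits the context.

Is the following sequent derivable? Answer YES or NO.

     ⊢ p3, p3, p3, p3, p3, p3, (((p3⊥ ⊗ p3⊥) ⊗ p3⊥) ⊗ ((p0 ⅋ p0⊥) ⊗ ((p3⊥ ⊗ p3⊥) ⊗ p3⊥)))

Derivation (root first):
[⊗]  ⊢ p3, p3, p3, p3, p3, p3, (((p3⊥ ⊗ p3⊥) ⊗ p3⊥) ⊗ ((p0 ⅋ p0⊥) ⊗ ((p3⊥ ⊗ p3⊥) ⊗ p3⊥)))
  [⊗]  ⊢ p3, p3, p3, ((p3⊥ ⊗ p3⊥) ⊗ p3⊥)
    [⊗]  ⊢ p3, p3, (p3⊥ ⊗ p3⊥)
      [Ax]  ⊢ p3, p3⊥
      [Ax]  ⊢ p3, p3⊥
    [Ax]  ⊢ p3, p3⊥
  [⊗]  ⊢ p3, p3, p3, ((p0 ⅋ p0⊥) ⊗ ((p3⊥ ⊗ p3⊥) ⊗ p3⊥))
    [⅋]  ⊢ (p0 ⅋ p0⊥)
      [Ax]  ⊢ p0, p0⊥
    [⊗]  ⊢ p3, p3, p3, ((p3⊥ ⊗ p3⊥) ⊗ p3⊥)
      [⊗]  ⊢ p3, p3, (p3⊥ ⊗ p3⊥)
        [Ax]  ⊢ p3, p3⊥
        [Ax]  ⊢ p3, p3⊥
      [Ax]  ⊢ p3, p3⊥

Result: YES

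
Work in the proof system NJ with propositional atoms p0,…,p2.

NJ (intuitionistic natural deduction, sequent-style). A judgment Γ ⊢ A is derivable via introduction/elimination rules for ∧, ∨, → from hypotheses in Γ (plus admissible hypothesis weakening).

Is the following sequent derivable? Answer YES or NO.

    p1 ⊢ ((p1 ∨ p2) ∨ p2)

Proof tree:
[∨I₁] p1 ⊢ ((p1 ∨ p2) ∨ p2)
  [∨I₁] p1 ⊢ (p1 ∨ p2)
    [Ax] p1 ⊢ p1

Result: YES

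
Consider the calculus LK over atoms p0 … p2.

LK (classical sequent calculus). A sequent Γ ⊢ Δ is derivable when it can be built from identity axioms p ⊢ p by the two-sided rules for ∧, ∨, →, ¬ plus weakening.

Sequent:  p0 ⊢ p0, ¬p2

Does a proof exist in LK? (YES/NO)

Derivation trace:
[¬R] p0 ⊢ p0, ¬p2
  [WL] p0, p2 ⊢ p0
    [Ax] p0 ⊢ p0

Result: YES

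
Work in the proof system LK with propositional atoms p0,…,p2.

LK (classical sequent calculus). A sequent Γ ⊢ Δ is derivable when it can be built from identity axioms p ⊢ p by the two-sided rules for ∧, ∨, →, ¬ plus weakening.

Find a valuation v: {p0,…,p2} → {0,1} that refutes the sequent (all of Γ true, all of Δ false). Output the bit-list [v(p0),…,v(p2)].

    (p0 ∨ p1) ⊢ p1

Search for a countermodel by truth-table:
  v=000: Γ:[(p0 ∨ p1)=F] Δ:[p1=F] refutes=False
  v=001: Γ:[(p0 ∨ p1)=F] Δ:[p1=F] refutes=False
  v=010: Γ:[(p0 ∨ p1)=T] Δ:[p1=T] refutes=False
  v=011: Γ:[(p0 ∨ p1)=T] Δ:[p1=T] refutes=False
  v=100: Γ:[(p0 ∨ p1)=T] Δ:[p1=F] refutes=True  ← countermodel

Result: [1, 0, 0]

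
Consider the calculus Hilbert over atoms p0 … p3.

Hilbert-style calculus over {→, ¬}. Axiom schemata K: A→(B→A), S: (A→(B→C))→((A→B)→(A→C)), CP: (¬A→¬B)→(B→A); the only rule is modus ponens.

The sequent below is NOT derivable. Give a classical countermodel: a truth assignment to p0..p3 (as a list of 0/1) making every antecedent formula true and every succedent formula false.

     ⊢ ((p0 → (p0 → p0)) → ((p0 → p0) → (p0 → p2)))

Search for a countermodel by truth-table:
  v=0000: Γ:[] Δ:[((p0 → (p0 → p0)) → ((p0 → p0) → (p0 → p2)))=T] refutes=False
  v=0001: Γ:[] Δ:[((p0 → (p0 → p0)) → ((p0 → p0) → (p0 → p2)))=T] refutes=False
  v=0010: Γ:[] Δ:[((p0 → (p0 → p0)) → ((p0 → p0) → (p0 → p2)))=T] refutes=False
  v=0011: Γ:[] Δ:[((p0 → (p0 → p0)) → ((p0 → p0) → (p0 → p2)))=T] refutes=False
  v=0100: Γ:[] Δ:[((p0 → (p0 → p0)) → ((p0 → p0) → (p0 → p2)))=T] refutes=False
  v=0101: Γ:[] Δ:[((p0 → (p0 → p0)) → ((p0 → p0) → (p0 → p2)))=T] refutes=False
  v=0110: Γ:[] Δ:[((p0 → (p0 → p0)) → ((p0 → p0) → (p0 → p2)))=T] refutes=False
  v=0111: Γ:[] Δ:[((p0 → (p0 → p0)) → ((p0 → p0) → (p0 → p2)))=T] refutes=False
  v=1000: Γ:[] Δ:[((p0 → (p0 → p0)) → ((p0 → p0) → (p0 → p2)))=F] refutes=True  ← countermodel

Result: [1, 0, 0, 0]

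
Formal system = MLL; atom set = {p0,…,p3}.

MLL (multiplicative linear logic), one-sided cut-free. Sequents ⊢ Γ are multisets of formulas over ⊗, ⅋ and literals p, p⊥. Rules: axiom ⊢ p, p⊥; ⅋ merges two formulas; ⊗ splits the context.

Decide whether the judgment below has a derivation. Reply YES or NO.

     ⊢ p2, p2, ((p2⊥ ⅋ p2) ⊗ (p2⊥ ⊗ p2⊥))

Derivation trace:
[⊗]  ⊢ p2, p2, ((p2⊥ ⅋ p2) ⊗ (p2⊥ ⊗ p2⊥))
  [⅋]  ⊢ (p2⊥ ⅋ p2)
    [Ax]  ⊢ p2, p2⊥
  [⊗]  ⊢ p2, p2, (p2⊥ ⊗ p2⊥)
    [Ax]  ⊢ p2, p2⊥
    [Ax]  ⊢ p2, p2⊥

Result: YES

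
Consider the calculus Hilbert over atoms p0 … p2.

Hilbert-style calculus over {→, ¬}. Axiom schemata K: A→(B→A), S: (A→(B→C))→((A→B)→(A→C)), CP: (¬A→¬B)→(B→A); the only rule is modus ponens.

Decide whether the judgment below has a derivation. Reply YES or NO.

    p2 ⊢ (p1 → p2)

Derivation (root first):
[MP] p2 ⊢ (p1 → p2)
  [K]  ⊢ (p2 → (p1 → p2))
  [MP] p2 ⊢ p2
    [MP] p2 ⊢ (p2 → p2)
      [K]  ⊢ (p2 → (p2 → p2))
      [Hyp] p2 ⊢ p2
    [Hyp] p2 ⊢ p2

Result: YES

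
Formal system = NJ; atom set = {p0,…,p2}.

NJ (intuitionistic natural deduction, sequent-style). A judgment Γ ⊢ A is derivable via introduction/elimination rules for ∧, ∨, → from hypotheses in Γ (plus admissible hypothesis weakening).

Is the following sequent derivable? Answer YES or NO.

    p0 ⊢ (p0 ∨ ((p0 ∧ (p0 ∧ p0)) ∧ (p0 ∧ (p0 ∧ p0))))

Derivation trace:
[∨I₂] p0 ⊢ (p0 ∨ ((p0 ∧ (p0 ∧ p0)) ∧ (p0 ∧ (p0 ∧ p0))))
  [∧I] p0 ⊢ ((p0 ∧ (p0 ∧ p0)) ∧ (p0 ∧ (p0 ∧ p0)))
    [∧I] p0 ⊢ (p0 ∧ (p0 ∧ p0))
      [Ax] p0 ⊢ p0
      [∧I] p0 ⊢ (p0 ∧ p0)
        [Ax] p0 ⊢ p0
        [Ax] p0 ⊢ p0
    [∧I] p0 ⊢ (p0 ∧ (p0 ∧ p0))
      [Ax] p0 ⊢ p0
      [∧I] p0 ⊢ (p0 ∧ p0)
        [Ax] p0 ⊢ p0
        [Ax] p0 ⊢ p0

Result: YES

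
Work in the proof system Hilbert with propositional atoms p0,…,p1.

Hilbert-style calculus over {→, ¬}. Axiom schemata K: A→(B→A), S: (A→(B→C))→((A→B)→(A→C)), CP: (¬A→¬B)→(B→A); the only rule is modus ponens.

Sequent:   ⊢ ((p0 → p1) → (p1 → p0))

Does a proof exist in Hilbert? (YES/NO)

Truth-table refutation:
  v=00: Γ:[] Δ:[((p0 → p1) → (p1 → p0))=T] refutes=False
  v=01: Γ:[] Δ:[((p0 → p1) → (p1 → p0))=F] refutes=True  ← countermodel

Result: NO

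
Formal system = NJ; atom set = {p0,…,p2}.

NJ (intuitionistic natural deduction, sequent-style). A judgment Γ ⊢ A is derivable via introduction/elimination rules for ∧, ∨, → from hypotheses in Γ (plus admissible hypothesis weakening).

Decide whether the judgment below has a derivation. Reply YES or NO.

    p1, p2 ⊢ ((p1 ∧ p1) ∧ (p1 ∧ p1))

Derivation trace:
[Wk] p1, p2 ⊢ ((p1 ∧ p1) ∧ (p1 ∧ p1))
  [∧I] p1 ⊢ ((p1 ∧ p1) ∧ (p1 ∧ p1))
    [∧I] p1 ⊢ (p1 ∧ p1)
      [Ax] p1 ⊢ p1
      [Ax] p1 ⊢ p1
    [∧I] p1 ⊢ (p1 ∧ p1)
      [Ax] p1 ⊢ p1
      [Ax] p1 ⊢ p1

Result: YES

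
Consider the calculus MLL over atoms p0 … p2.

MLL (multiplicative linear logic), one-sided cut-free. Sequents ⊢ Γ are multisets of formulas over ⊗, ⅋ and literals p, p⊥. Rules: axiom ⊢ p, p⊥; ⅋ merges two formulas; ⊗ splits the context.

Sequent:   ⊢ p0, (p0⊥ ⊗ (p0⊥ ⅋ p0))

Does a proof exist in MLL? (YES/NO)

Proof tree:
[⊗]  ⊢ p0, (p0⊥ ⊗ (p0⊥ ⅋ p0))
  [Ax]  ⊢ p0, p0⊥
  [⅋]  ⊢ (p0⊥ ⅋ p0)
    [Ax]  ⊢ p0, p0⊥

Result: YES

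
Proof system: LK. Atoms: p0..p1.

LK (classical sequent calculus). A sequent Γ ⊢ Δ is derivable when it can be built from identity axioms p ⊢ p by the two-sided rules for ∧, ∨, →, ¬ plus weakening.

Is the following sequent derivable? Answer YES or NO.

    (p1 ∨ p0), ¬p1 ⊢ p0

Derivation (root first):
[¬L] (p1 ∨ p0), ¬p1 ⊢ p0
  [∨L] (p1 ∨ p0) ⊢ p1, p0
    [Ax] p1 ⊢ p1
    [Ax] p0 ⊢ p0

Result: YES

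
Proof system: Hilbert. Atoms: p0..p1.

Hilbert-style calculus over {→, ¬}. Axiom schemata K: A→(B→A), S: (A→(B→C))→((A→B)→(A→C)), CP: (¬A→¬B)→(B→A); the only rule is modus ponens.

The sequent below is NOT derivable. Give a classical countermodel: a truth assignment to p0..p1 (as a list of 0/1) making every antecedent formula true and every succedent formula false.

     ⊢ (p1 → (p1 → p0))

Search for a countermodel by truth-table:
  v=00: Γ:[] Δ:[(p1 → (p1 → p0))=T] refutes=False
  v=01: Γ:[] Δ:[(p1 → (p1 → p0))=F] refutes=True  ← countermodel

Result: [0, 1]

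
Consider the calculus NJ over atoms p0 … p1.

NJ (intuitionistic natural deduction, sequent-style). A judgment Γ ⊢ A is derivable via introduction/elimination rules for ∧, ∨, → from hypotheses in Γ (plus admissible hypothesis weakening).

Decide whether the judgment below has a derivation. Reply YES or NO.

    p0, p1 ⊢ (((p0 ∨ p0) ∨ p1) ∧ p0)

Derivation trace:
[Wk] p0, p1 ⊢ (((p0 ∨ p0) ∨ p1) ∧ p0)
  [∧I] p0 ⊢ (((p0 ∨ p0) ∨ p1) ∧ p0)
    [∨I₁] p0 ⊢ ((p0 ∨ p0) ∨ p1)
      [∨I₁] p0 ⊢ (p0 ∨ p0)
        [Ax] p0 ⊢ p0
    [Ax] p0 ⊢ p0

Result: YES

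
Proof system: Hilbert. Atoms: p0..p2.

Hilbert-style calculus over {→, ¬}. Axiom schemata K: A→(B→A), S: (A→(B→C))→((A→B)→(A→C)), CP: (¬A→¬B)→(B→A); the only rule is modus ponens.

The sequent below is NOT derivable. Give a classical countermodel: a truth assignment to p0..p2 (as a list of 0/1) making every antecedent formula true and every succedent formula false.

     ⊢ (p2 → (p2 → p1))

Truth-table refutation:
  v=000: Γ:[] Δ:[(p2 → (p2 → p1))=T] refutes=False
  v=001: Γ:[] Δ:[(p2 → (p2 → p1))=F] refutes=True  ← countermodel

Result: [0, 0, 1]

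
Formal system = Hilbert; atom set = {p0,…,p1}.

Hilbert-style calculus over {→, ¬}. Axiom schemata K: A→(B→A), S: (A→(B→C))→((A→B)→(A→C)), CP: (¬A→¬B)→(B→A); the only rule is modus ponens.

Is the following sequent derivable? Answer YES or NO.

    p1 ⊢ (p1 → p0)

Truth-table refutation:
  v=00: Γ:[p1=F] Δ:[(p1 → p0)=T] refutes=False
  v=01: Γ:[p1=T] Δ:[(p1 → p0)=F] refutes=True  ← countermodel

Result: NO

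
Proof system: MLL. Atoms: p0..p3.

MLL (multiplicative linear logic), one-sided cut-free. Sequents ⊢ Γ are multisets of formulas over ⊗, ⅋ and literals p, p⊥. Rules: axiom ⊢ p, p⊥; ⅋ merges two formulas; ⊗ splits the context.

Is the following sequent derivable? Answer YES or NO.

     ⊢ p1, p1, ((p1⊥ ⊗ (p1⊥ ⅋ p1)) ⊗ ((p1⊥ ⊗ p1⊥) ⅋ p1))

Proof tree:
[⊗]  ⊢ p1, p1, ((p1⊥ ⊗ (p1⊥ ⅋ p1)) ⊗ ((p1⊥ ⊗ p1⊥) ⅋ p1))
  [⊗]  ⊢ p1, (p1⊥ ⊗ (p1⊥ ⅋ p1))
    [Ax]  ⊢ p1, p1⊥
    [⅋]  ⊢ (p1⊥ ⅋ p1)
      [Ax]  ⊢ p1, p1⊥
  [⅋]  ⊢ p1, ((p1⊥ ⊗ p1⊥) ⅋ p1)
    [⊗]  ⊢ p1, p1, (p1⊥ ⊗ p1⊥)
      [Ax]  ⊢ p1, p1⊥
      [Ax]  ⊢ p1, p1⊥

Result: YES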